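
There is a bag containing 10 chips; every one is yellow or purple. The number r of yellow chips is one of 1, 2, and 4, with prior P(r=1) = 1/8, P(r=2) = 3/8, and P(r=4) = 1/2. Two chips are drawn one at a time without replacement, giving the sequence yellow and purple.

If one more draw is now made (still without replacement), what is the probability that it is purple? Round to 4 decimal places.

The likelihood of the observed sequence under each hypothesis: P(data | r = 1) = (1/10)(9/9) = 1/10; P(data | r = 2) = (2/10)(8/9) = 8/45; P(data | r = 4) = (4/10)(6/9) = 4/15.
Weighting by the prior gives 1/8 · 1/10 = 1/80, 3/8 · 8/45 = 1/15, 1/2 · 4/15 = 2/15; with total 17/80.
Dividing through by the total gives posterior P(r = 1 | data) = 1/17, P(r = 2 | data) = 16/51, P(r = 4 | data) = 32/51.
The predictive probability is P(purple next | data) = (1)(1/17) + (7/8)(16/51) + (5/8)(32/51) = 37/51.

0.7255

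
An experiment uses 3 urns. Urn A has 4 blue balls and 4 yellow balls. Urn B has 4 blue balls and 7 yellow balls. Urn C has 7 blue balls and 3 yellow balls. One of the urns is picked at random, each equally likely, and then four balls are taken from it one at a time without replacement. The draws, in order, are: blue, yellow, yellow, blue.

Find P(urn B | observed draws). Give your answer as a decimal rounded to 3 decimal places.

0.319

For each hypothesis, P(data | H) works out to: P(data | urn A) = (4/8)(4/7)(3/6)(3/5) = 0.085714; P(data | urn B) = (4/11)(7/10)(6/9)(3/8) = 0.063636; P(data | urn C) = (7/10)(3/9)(2/8)(6/7) = 0.05.
Weighting by the prior gives 1/3 · 0.085714 = 0.028571, 1/3 · 0.063636 = 0.021212, 1/3 · 0.05 = 0.016667; with total 0.06645.
Therefore the posterior P(urn B | data) = (0.021212) / (0.06645) = 0.31922.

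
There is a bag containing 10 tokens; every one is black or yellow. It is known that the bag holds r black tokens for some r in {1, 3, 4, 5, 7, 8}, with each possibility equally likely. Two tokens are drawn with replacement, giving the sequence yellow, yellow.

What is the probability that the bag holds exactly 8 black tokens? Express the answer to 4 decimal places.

The likelihood of the observed sequence under each hypothesis: P(data | r = 1) = (9/10)(9/10) = 81/100; P(data | r = 3) = (7/10)(7/10) = 49/100; P(data | r = 4) = (6/10)(6/10) = 9/25; P(data | r = 5) = (5/10)(5/10) = 1/4; P(data | r = 7) = (3/10)(3/10) = 9/100; P(data | r = 8) = (2/10)(2/10) = 1/25.
Multiplying each by its prior: 1/6 · 81/100 = 27/200, 1/6 · 49/100 = 49/600, 1/6 · 9/25 = 3/50, 1/6 · 1/4 = 1/24, 1/6 · 9/100 = 3/200, 1/6 · 1/25 = 1/150; these sum to 17/50.
Hence P(r = 8 | data) = (1/150) / (17/50) = 1/51.

0.0196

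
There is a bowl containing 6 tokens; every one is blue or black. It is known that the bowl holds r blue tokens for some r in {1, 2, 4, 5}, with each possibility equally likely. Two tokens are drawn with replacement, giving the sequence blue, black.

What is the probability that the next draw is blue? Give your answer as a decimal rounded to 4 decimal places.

Compute the likelihood of the observed sequence for each case: P(data | r = 1) = (1/6)(5/6) = 5/36; P(data | r = 2) = (2/6)(4/6) = 2/9; P(data | r = 4) = (4/6)(2/6) = 2/9; P(data | r = 5) = (5/6)(1/6) = 5/36.
Multiplying each by its prior: 1/4 · 5/36 = 5/144, 1/4 · 2/9 = 1/18, 1/4 · 2/9 = 1/18, 1/4 · 5/36 = 5/144; with total 13/72.
Normalising, the posterior is P(r = 1 | data) = 5/26, P(r = 2 | data) = 4/13, P(r = 4 | data) = 4/13, P(r = 5 | data) = 5/26.
The predictive probability is P(blue next | data) = (1/6)(5/26) + (1/3)(4/13) + (2/3)(4/13) + (5/6)(5/26) = 1/2.

0.5000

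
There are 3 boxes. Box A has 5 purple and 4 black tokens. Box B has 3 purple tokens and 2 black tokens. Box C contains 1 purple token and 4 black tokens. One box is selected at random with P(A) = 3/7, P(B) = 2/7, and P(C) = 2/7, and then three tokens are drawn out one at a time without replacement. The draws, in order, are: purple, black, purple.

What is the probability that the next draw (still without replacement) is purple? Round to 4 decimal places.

0.5000

Under each hypothesis, the probability of the observed sequence is: P(data | box A) = (5/9)(4/8)(4/7) = 10/63; P(data | box B) = (3/5)(2/4)(2/3) = 1/5; P(data | box C) = (1/5)(4/4)(0/3) = 0.
Multiplying each by its prior: 3/7 · 10/63 = 10/147, 2/7 · 1/5 = 2/35, 2/7 · 0 = 0; summing to 92/735.
Normalising, the posterior is P(box A | data) = 25/46, P(box B | data) = 21/46, P(box C | data) = 0.
The predictive probability is P(purple next | data) = (1/2)(25/46) + (1/2)(21/46) = 1/2.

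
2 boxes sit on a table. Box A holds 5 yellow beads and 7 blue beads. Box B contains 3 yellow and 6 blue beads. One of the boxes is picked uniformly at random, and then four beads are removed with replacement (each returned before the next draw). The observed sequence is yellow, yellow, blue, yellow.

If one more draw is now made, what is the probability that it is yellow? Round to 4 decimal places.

Compute the likelihood of the observed sequence for each case: P(data | box A) = (5/12)(5/12)(7/12)(5/12) = 0.042197; P(data | box B) = (3/9)(3/9)(6/9)(3/9) = 0.024691.
Multiplying each by its prior: 1/2 · 0.042197 = 0.021099, 1/2 · 0.024691 = 0.012346; summing to 0.033444.
Normalising, the posterior is P(box A | data) = 0.63086, P(box B | data) = 0.36914.
So P(yellow next | data) = Σ P(yellow next | H) P(H | data) = (5/12)(0.63086) + (1/3)(0.36914) = 0.3859.

0.3859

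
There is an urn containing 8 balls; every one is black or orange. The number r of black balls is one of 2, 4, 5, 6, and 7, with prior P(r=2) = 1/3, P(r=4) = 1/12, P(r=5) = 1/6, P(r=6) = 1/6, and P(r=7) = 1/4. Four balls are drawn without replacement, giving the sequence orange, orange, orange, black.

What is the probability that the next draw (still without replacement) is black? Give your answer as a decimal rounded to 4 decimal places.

0.3333

Compute the likelihood of the observed sequence for each case: P(data | r = 2) = (6/8)(5/7)(4/6)(2/5) = 1/7; P(data | r = 4) = (4/8)(3/7)(2/6)(4/5) = 2/35; P(data | r = 5) = (3/8)(2/7)(1/6)(5/5) = 1/56; P(data | r = 6) = (2/8)(1/7)(0/6) = 0; P(data | r = 7) = (1/8)(0/7) = 0.
The prior-weighted likelihoods are 1/3 · 1/7 = 1/21, 1/12 · 2/35 = 1/210, 1/6 · 1/56 = 1/336, 1/6 · 0 = 0, 1/4 · 0 = 0; these sum to 31/560.
Normalising, the posterior is P(r = 2 | data) = 80/93, P(r = 4 | data) = 8/93, P(r = 5 | data) = 5/93, P(r = 6 | data) = 0, P(r = 7 | data) = 0.
So P(black next | data) = Σ P(black next | H) P(H | data) = (1/4)(80/93) + (3/4)(8/93) + (1)(5/93) = 1/3.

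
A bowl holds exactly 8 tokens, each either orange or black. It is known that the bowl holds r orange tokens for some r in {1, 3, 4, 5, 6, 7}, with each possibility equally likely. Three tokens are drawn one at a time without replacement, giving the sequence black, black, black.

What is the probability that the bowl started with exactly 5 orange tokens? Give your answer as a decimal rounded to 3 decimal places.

0.020

Under each hypothesis, the probability of the observed sequence is: P(data | r = 1) = (7/8)(6/7)(5/6) = 5/8; P(data | r = 3) = (5/8)(4/7)(3/6) = 5/28; P(data | r = 4) = (4/8)(3/7)(2/6) = 1/14; P(data | r = 5) = (3/8)(2/7)(1/6) = 1/56; P(data | r = 6) = (2/8)(1/7)(0/6) = 0; P(data | r = 7) = (1/8)(0/7) = 0.
Multiplying each by its prior: 1/6 · 5/8 = 5/48, 1/6 · 5/28 = 5/168, 1/6 · 1/14 = 1/84, 1/6 · 1/56 = 1/336, 1/6 · 0 = 0, 1/6 · 0 = 0; these sum to 25/168.
So P(r = 5 | data) = (1/336) / (25/168) = 1/50.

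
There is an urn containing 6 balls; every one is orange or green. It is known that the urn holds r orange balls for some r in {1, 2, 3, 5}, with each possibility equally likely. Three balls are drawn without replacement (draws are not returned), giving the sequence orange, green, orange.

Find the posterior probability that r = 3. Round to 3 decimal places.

0.391

The likelihood of the observed sequence under each hypothesis: P(data | r = 1) = (1/6)(5/5)(0/4) = 0; P(data | r = 2) = (2/6)(4/5)(1/4) = 1/15; P(data | r = 3) = (3/6)(3/5)(2/4) = 3/20; P(data | r = 5) = (5/6)(1/5)(4/4) = 1/6.
Multiplying each by its prior: 1/4 · 0 = 0, 1/4 · 1/15 = 1/60, 1/4 · 3/20 = 3/80, 1/4 · 1/6 = 1/24; summing to 23/240.
Hence P(r = 3 | data) = (3/80) / (23/240) = 9/23.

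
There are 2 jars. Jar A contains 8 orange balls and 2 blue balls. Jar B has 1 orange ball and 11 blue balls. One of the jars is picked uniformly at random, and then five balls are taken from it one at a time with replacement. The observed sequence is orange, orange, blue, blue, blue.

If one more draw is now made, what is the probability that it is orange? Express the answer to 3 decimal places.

The likelihood of the observed sequence under each hypothesis: P(data | jar A) = (8/10)(8/10)(2/10)(2/10)(2/10) = 0.00512; P(data | jar B) = (1/12)(1/12)(11/12)(11/12)(11/12) = 0.005349.
The prior-weighted likelihoods are 1/2 · 0.00512 = 0.00256, 1/2 · 0.005349 = 0.0026745; summing to 0.0052345.
The posterior is then P(jar A | data) = 0.48906, P(jar B | data) = 0.51094.
So P(orange next | data) = Σ P(orange next | H) P(H | data) = (4/5)(0.48906) + (1/12)(0.51094) = 0.43383.

0.434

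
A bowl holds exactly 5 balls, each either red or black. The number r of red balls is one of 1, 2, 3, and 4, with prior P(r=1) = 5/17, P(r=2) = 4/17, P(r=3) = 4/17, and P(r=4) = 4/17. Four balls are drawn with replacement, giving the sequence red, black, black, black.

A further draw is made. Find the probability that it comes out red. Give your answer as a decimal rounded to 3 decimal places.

0.341

The likelihood of the observed sequence under each hypothesis: P(data | r = 1) = (1/5)(4/5)(4/5)(4/5) = 0.1024; P(data | r = 2) = (2/5)(3/5)(3/5)(3/5) = 0.0864; P(data | r = 3) = (3/5)(2/5)(2/5)(2/5) = 0.0384; P(data | r = 4) = (4/5)(1/5)(1/5)(1/5) = 0.0064.
Multiplying each by its prior: 5/17 · 0.1024 = 0.030118, 4/17 · 0.0864 = 0.020329, 4/17 · 0.0384 = 0.0090353, 4/17 · 0.0064 = 0.0015059; summing to 0.060988.
Normalising, the posterior is P(r = 1 | data) = 0.49383, P(r = 2 | data) = 0.33333, P(r = 3 | data) = 0.14815, P(r = 4 | data) = 0.024691.
So P(red next | data) = Σ P(red next | H) P(H | data) = (1/5)(0.49383) + (2/5)(0.33333) + (3/5)(0.14815) + (4/5)(0.024691) = 0.34074.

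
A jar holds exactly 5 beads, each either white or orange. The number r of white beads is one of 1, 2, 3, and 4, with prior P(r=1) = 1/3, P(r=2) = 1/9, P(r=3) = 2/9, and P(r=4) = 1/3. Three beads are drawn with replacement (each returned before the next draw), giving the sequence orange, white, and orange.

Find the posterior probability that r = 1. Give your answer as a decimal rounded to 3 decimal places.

0.471

Compute the likelihood of the observed sequence for each case: P(data | r = 1) = (4/5)(1/5)(4/5) = 16/125; P(data | r = 2) = (3/5)(2/5)(3/5) = 18/125; P(data | r = 3) = (2/5)(3/5)(2/5) = 12/125; P(data | r = 4) = (1/5)(4/5)(1/5) = 4/125.
Multiplying each by its prior: 1/3 · 16/125 = 16/375, 1/9 · 18/125 = 2/125, 2/9 · 12/125 = 8/375, 1/3 · 4/125 = 4/375; these sum to 34/375.
By Bayes' rule, P(r = 1 | data) = (16/375) / (34/375) = 8/17.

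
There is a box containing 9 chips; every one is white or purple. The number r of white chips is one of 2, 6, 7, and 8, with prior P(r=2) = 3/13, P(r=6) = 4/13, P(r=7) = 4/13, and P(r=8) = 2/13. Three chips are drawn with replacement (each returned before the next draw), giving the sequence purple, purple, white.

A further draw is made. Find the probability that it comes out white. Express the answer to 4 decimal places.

0.4869

Compute the likelihood of the observed sequence for each case: P(data | r = 2) = (7/9)(7/9)(2/9) = 0.13443; P(data | r = 6) = (3/9)(3/9)(6/9) = 0.074074; P(data | r = 7) = (2/9)(2/9)(7/9) = 0.038409; P(data | r = 8) = (1/9)(1/9)(8/9) = 0.010974.
Weighting by the prior gives 3/13 · 0.13443 = 0.031022, 4/13 · 0.074074 = 0.022792, 4/13 · 0.038409 = 0.011818, 2/13 · 0.010974 = 0.0016883; with total 0.067321.
The posterior is then P(r = 2 | data) = 0.46082, P(r = 6 | data) = 0.33856, P(r = 7 | data) = 0.17555, P(r = 8 | data) = 0.025078.
The predictive probability is P(white next | data) = (2/9)(0.46082) + (2/3)(0.33856) + (7/9)(0.17555) + (8/9)(0.025078) = 0.48694.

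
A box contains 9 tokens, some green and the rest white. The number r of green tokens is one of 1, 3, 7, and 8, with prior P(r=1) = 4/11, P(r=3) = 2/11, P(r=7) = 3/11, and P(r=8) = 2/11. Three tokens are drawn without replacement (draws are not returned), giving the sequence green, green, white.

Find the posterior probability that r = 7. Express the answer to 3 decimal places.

The likelihood of the observed sequence under each hypothesis: P(data | r = 1) = (1/9)(0/8) = 0; P(data | r = 3) = (3/9)(2/8)(6/7) = 0.071429; P(data | r = 7) = (7/9)(6/8)(2/7) = 0.16667; P(data | r = 8) = (8/9)(7/8)(1/7) = 0.11111.
Weighting by the prior gives 4/11 · 0 = 0, 2/11 · 0.071429 = 0.012987, 3/11 · 0.16667 = 0.045455, 2/11 · 0.11111 = 0.020202; these sum to 0.078644.
By Bayes' rule, P(r = 7 | data) = (0.045455) / (0.078644) = 0.57798.

0.578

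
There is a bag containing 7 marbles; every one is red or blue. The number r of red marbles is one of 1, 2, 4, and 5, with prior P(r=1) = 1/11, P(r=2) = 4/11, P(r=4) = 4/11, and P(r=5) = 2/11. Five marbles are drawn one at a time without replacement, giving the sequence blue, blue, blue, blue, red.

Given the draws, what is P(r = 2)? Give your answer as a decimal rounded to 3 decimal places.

0.727

The likelihood of the observed sequence under each hypothesis: P(data | r = 1) = (6/7)(5/6)(4/5)(3/4)(1/3) = 1/7; P(data | r = 2) = (5/7)(4/6)(3/5)(2/4)(2/3) = 2/21; P(data | r = 4) = (3/7)(2/6)(1/5)(0/4) = 0; P(data | r = 5) = (2/7)(1/6)(0/5) = 0.
Multiplying each by its prior: 1/11 · 1/7 = 1/77, 4/11 · 2/21 = 8/231, 4/11 · 0 = 0, 2/11 · 0 = 0; with total 1/21.
So P(r = 2 | data) = (8/231) / (1/21) = 8/11.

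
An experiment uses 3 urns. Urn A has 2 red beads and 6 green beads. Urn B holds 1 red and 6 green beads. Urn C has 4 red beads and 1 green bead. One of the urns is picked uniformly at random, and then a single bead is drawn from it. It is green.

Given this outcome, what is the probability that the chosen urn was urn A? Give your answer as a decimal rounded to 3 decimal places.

Compute the likelihood of this draw for each case: P(data | urn A) = (6/8) = 3/4; P(data | urn B) = (6/7) = 6/7; P(data | urn C) = (1/5) = 1/5.
Multiplying each by its prior: 1/3 · 3/4 = 1/4, 1/3 · 6/7 = 2/7, 1/3 · 1/5 = 1/15; with total 253/420.
Hence P(urn A | data) = (1/4) / (253/420) = 105/253.

0.415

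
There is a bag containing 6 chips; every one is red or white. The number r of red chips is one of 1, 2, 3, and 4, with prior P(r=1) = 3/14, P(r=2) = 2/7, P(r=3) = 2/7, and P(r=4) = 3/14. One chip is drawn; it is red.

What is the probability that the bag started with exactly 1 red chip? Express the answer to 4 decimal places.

Compute the likelihood of this draw for each case: P(data | r = 1) = (1/6) = 1/6; P(data | r = 2) = (2/6) = 1/3; P(data | r = 3) = (3/6) = 1/2; P(data | r = 4) = (4/6) = 2/3.
Weighting by the prior gives 3/14 · 1/6 = 1/28, 2/7 · 1/3 = 2/21, 2/7 · 1/2 = 1/7, 3/14 · 2/3 = 1/7; with total 5/12.
Hence P(r = 1 | data) = (1/28) / (5/12) = 3/35.

0.0857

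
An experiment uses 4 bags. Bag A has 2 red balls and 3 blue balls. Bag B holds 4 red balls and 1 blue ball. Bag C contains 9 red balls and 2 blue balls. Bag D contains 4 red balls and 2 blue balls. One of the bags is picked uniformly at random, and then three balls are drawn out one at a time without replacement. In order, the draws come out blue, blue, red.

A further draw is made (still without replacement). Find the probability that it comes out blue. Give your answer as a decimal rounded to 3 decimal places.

For each hypothesis, P(data | H) works out to: P(data | bag A) = (3/5)(2/4)(2/3) = 1/5; P(data | bag B) = (1/5)(0/4) = 0; P(data | bag C) = (2/11)(1/10)(9/9) = 1/55; P(data | bag D) = (2/6)(1/5)(4/4) = 1/15.
Multiplying each by its prior: 1/4 · 1/5 = 1/20, 1/4 · 0 = 0, 1/4 · 1/55 = 1/220, 1/4 · 1/15 = 1/60; these sum to 47/660.
Normalising, the posterior is P(bag A | data) = 33/47, P(bag B | data) = 0, P(bag C | data) = 3/47, P(bag D | data) = 11/47.
The predictive probability is P(blue next | data) = (1/2)(33/47) + (0)(3/47) + (0)(11/47) = 33/94.

0.351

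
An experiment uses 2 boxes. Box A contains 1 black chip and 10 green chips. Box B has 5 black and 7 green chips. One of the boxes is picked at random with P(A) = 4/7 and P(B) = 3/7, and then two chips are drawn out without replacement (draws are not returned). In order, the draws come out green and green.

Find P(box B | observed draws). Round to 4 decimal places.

Under each hypothesis, the probability of the observed sequence is: P(data | box A) = (10/11)(9/10) = 9/11; P(data | box B) = (7/12)(6/11) = 7/22.
Weighting by the prior gives 4/7 · 9/11 = 36/77, 3/7 · 7/22 = 3/22; with total 93/154.
So P(box B | data) = (3/22) / (93/154) = 7/31.

0.2258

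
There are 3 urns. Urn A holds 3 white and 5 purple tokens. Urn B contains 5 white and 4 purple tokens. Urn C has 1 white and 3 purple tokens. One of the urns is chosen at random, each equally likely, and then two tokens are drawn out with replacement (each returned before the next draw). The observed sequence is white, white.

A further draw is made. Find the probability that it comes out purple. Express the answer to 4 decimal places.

0.5314

Under each hypothesis, the probability of the observed sequence is: P(data | urn A) = (3/8)(3/8) = 0.14062; P(data | urn B) = (5/9)(5/9) = 0.30864; P(data | urn C) = (1/4)(1/4) = 0.0625.
The prior-weighted likelihoods are 1/3 · 0.14062 = 0.046875, 1/3 · 0.30864 = 0.10288, 1/3 · 0.0625 = 0.020833; these sum to 0.17059.
The posterior is then P(urn A | data) = 0.27478, P(urn B | data) = 0.60309, P(urn C | data) = 0.12213.
Averaging over the posterior, P(purple next | data) = (5/8)(0.27478) + (4/9)(0.60309) + (3/4)(0.12213) = 0.53137.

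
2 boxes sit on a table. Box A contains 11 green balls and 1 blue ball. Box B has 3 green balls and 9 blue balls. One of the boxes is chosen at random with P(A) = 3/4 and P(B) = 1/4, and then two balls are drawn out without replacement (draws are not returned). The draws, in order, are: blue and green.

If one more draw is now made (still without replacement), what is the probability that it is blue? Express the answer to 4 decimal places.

For each hypothesis, P(data | H) works out to: P(data | box A) = (1/12)(11/11) = 1/12; P(data | box B) = (9/12)(3/11) = 9/44.
Weighting by the prior gives 3/4 · 1/12 = 1/16, 1/4 · 9/44 = 9/176; with total 5/44.
Normalising, the posterior is P(box A | data) = 11/20, P(box B | data) = 9/20.
Averaging over the posterior, P(blue next | data) = (0)(11/20) + (4/5)(9/20) = 9/25.

0.3600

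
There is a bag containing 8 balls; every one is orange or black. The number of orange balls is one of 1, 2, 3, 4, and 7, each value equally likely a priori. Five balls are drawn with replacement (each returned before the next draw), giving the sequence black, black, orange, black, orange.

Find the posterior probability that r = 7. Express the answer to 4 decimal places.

0.0144

Under each hypothesis, the probability of the observed sequence is: P(data | r = 1) = (7/8)(7/8)(1/8)(7/8)(1/8) = 0.010468; P(data | r = 2) = (6/8)(6/8)(2/8)(6/8)(2/8) = 0.026367; P(data | r = 3) = (5/8)(5/8)(3/8)(5/8)(3/8) = 0.034332; P(data | r = 4) = (4/8)(4/8)(4/8)(4/8)(4/8) = 0.03125; P(data | r = 7) = (1/8)(1/8)(7/8)(1/8)(7/8) = 0.0014954.
The prior-weighted likelihoods are 1/5 · 0.010468 = 0.0020935, 1/5 · 0.026367 = 0.0052734, 1/5 · 0.034332 = 0.0068665, 1/5 · 0.03125 = 0.00625, 1/5 · 0.0014954 = 0.00029907; with total 0.020782.
So P(r = 7 | data) = (0.00029907) / (0.020782) = 0.014391.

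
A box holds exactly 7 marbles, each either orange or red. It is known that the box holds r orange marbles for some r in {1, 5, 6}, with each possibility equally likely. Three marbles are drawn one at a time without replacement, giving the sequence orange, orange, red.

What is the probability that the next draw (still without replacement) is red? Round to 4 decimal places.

0.1429

The likelihood of the observed sequence under each hypothesis: P(data | r = 1) = (1/7)(0/6) = 0; P(data | r = 5) = (5/7)(4/6)(2/5) = 4/21; P(data | r = 6) = (6/7)(5/6)(1/5) = 1/7.
Multiplying each by its prior: 1/3 · 0 = 0, 1/3 · 4/21 = 4/63, 1/3 · 1/7 = 1/21; summing to 1/9.
Normalising, the posterior is P(r = 1 | data) = 0, P(r = 5 | data) = 4/7, P(r = 6 | data) = 3/7.
So P(red next | data) = Σ P(red next | H) P(H | data) = (1/4)(4/7) + (0)(3/7) = 1/7.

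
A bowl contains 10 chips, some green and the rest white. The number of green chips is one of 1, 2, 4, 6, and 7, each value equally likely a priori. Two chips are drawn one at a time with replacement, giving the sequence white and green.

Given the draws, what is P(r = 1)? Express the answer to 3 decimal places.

0.096

The likelihood of the observed sequence under each hypothesis: P(data | r = 1) = (9/10)(1/10) = 9/100; P(data | r = 2) = (8/10)(2/10) = 4/25; P(data | r = 4) = (6/10)(4/10) = 6/25; P(data | r = 6) = (4/10)(6/10) = 6/25; P(data | r = 7) = (3/10)(7/10) = 21/100.
The prior-weighted likelihoods are 1/5 · 9/100 = 9/500, 1/5 · 4/25 = 4/125, 1/5 · 6/25 = 6/125, 1/5 · 6/25 = 6/125, 1/5 · 21/100 = 21/500; these sum to 47/250.
By Bayes' rule, P(r = 1 | data) = (9/500) / (47/250) = 9/94.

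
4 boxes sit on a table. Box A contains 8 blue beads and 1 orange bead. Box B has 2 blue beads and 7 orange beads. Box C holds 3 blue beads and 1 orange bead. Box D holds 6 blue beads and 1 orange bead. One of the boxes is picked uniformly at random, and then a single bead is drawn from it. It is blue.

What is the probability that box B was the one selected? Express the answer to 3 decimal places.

Compute the likelihood of this draw for each case: P(data | box A) = (8/9) = 0.88889; P(data | box B) = (2/9) = 0.22222; P(data | box C) = (3/4) = 0.75; P(data | box D) = (6/7) = 0.85714.
Multiplying each by its prior: 1/4 · 0.88889 = 0.22222, 1/4 · 0.22222 = 0.055556, 1/4 · 0.75 = 0.1875, 1/4 · 0.85714 = 0.21429; with total 0.67956.
By Bayes' rule, P(box B | data) = (0.055556) / (0.67956) = 0.081752.

0.082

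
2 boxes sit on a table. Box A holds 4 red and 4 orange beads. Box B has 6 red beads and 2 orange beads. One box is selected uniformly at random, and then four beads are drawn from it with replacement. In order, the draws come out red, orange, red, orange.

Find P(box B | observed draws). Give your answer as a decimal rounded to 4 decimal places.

Under each hypothesis, the probability of the observed sequence is: P(data | box A) = (4/8)(4/8)(4/8)(4/8) = 1/16; P(data | box B) = (6/8)(2/8)(6/8)(2/8) = 9/256.
The prior-weighted likelihoods are 1/2 · 1/16 = 1/32, 1/2 · 9/256 = 9/512; with total 25/512.
Therefore the posterior P(box B | data) = (9/512) / (25/512) = 9/25.

0.3600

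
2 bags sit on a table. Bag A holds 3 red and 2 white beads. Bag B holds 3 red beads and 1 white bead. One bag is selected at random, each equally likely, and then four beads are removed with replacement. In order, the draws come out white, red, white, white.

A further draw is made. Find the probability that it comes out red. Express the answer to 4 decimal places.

0.6351

The likelihood of the observed sequence under each hypothesis: P(data | bag A) = (2/5)(3/5)(2/5)(2/5) = 0.0384; P(data | bag B) = (1/4)(3/4)(1/4)(1/4) = 0.011719.
Weighting by the prior gives 1/2 · 0.0384 = 0.0192, 1/2 · 0.011719 = 0.0058594; summing to 0.025059.
Normalising, the posterior is P(bag A | data) = 0.76618, P(bag B | data) = 0.23382.
So P(red next | data) = Σ P(red next | H) P(H | data) = (3/5)(0.76618) + (3/4)(0.23382) = 0.63507.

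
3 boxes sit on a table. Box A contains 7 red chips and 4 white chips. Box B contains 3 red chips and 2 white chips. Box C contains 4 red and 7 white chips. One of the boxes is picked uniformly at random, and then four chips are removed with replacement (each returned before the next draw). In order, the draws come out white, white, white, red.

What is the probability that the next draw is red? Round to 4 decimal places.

0.4707

The likelihood of the observed sequence under each hypothesis: P(data | box A) = (4/11)(4/11)(4/11)(7/11) = 0.030599; P(data | box B) = (2/5)(2/5)(2/5)(3/5) = 0.0384; P(data | box C) = (7/11)(7/11)(7/11)(4/11) = 0.093709.
Weighting by the prior gives 1/3 · 0.030599 = 0.0102, 1/3 · 0.0384 = 0.0128, 1/3 · 0.093709 = 0.031236; these sum to 0.054236.
Normalising, the posterior is P(box A | data) = 0.18806, P(box B | data) = 0.236, P(box C | data) = 0.57593.
Averaging over the posterior, P(red next | data) = (7/11)(0.18806) + (3/5)(0.236) + (4/11)(0.57593) = 0.47071.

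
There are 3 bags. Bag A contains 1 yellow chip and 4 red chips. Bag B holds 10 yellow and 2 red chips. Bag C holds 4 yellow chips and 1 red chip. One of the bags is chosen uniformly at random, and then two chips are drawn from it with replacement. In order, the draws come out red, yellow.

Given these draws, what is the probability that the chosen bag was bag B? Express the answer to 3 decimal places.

0.303

For each hypothesis, P(data | H) works out to: P(data | bag A) = (4/5)(1/5) = 0.16; P(data | bag B) = (2/12)(10/12) = 0.13889; P(data | bag C) = (1/5)(4/5) = 0.16.
Weighting by the prior gives 1/3 · 0.16 = 0.053333, 1/3 · 0.13889 = 0.046296, 1/3 · 0.16 = 0.053333; with total 0.15296.
So P(bag B | data) = (0.046296) / (0.15296) = 0.30266.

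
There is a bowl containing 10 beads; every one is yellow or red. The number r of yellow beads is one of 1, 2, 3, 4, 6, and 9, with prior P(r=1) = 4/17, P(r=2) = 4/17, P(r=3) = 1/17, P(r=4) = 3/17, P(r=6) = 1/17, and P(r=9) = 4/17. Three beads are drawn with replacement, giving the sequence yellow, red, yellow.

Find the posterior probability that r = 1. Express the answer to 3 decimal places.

0.037

Compute the likelihood of the observed sequence for each case: P(data | r = 1) = (1/10)(9/10)(1/10) = 0.009; P(data | r = 2) = (2/10)(8/10)(2/10) = 0.032; P(data | r = 3) = (3/10)(7/10)(3/10) = 0.063; P(data | r = 4) = (4/10)(6/10)(4/10) = 0.096; P(data | r = 6) = (6/10)(4/10)(6/10) = 0.144; P(data | r = 9) = (9/10)(1/10)(9/10) = 0.081.
Multiplying each by its prior: 4/17 · 0.009 = 0.0021176, 4/17 · 0.032 = 0.0075294, 1/17 · 0.063 = 0.0037059, 3/17 · 0.096 = 0.016941, 1/17 · 0.144 = 0.0084706, 4/17 · 0.081 = 0.019059; these sum to 0.057824.
By Bayes' rule, P(r = 1 | data) = (0.0021176) / (0.057824) = 0.036623.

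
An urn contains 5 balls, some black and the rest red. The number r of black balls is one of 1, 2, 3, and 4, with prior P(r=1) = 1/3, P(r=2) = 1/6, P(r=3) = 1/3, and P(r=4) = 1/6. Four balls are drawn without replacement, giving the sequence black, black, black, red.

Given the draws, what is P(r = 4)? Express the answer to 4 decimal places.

For each hypothesis, P(data | H) works out to: P(data | r = 1) = (1/5)(0/4) = 0; P(data | r = 2) = (2/5)(1/4)(0/3) = 0; P(data | r = 3) = (3/5)(2/4)(1/3)(2/2) = 1/10; P(data | r = 4) = (4/5)(3/4)(2/3)(1/2) = 1/5.
The prior-weighted likelihoods are 1/3 · 0 = 0, 1/6 · 0 = 0, 1/3 · 1/10 = 1/30, 1/6 · 1/5 = 1/30; with total 1/15.
Hence P(r = 4 | data) = (1/30) / (1/15) = 1/2.

0.5000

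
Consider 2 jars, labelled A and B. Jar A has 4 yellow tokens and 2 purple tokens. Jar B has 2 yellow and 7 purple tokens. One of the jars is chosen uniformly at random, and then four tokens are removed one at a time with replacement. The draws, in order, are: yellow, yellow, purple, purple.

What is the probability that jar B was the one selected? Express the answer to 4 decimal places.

0.3769

Compute the likelihood of the observed sequence for each case: P(data | jar A) = (4/6)(4/6)(2/6)(2/6) = 0.049383; P(data | jar B) = (2/9)(2/9)(7/9)(7/9) = 0.029873.
Multiplying each by its prior: 1/2 · 0.049383 = 0.024691, 1/2 · 0.029873 = 0.014937; summing to 0.039628.
By Bayes' rule, P(jar B | data) = (0.014937) / (0.039628) = 0.37692.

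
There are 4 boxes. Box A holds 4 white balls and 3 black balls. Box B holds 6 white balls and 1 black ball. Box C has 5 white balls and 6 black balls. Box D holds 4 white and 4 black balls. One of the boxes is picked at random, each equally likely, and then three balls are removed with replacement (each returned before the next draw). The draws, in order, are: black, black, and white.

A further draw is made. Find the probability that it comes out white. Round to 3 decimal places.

0.520

The likelihood of the observed sequence under each hypothesis: P(data | box A) = (3/7)(3/7)(4/7) = 0.10496; P(data | box B) = (1/7)(1/7)(6/7) = 0.017493; P(data | box C) = (6/11)(6/11)(5/11) = 0.13524; P(data | box D) = (4/8)(4/8)(4/8) = 0.125.
The prior-weighted likelihoods are 1/4 · 0.10496 = 0.026239, 1/4 · 0.017493 = 0.0043732, 1/4 · 0.13524 = 0.033809, 1/4 · 0.125 = 0.03125; with total 0.095671.
Normalising, the posterior is P(box A | data) = 0.27426, P(box B | data) = 0.04571, P(box C | data) = 0.35339, P(box D | data) = 0.32664.
The predictive probability is P(white next | data) = (4/7)(0.27426) + (6/7)(0.04571) + (5/11)(0.35339) + (1/2)(0.32664) = 0.51985.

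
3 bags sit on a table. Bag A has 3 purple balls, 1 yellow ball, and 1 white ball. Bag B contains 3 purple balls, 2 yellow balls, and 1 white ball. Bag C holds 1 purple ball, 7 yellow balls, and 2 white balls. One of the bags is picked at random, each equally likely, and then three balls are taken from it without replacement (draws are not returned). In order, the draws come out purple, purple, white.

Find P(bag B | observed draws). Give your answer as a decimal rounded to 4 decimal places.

For each hypothesis, P(data | H) works out to: P(data | bag A) = (3/5)(2/4)(1/3) = 1/10; P(data | bag B) = (3/6)(2/5)(1/4) = 1/20; P(data | bag C) = (1/10)(0/9) = 0.
Weighting by the prior gives 1/3 · 1/10 = 1/30, 1/3 · 1/20 = 1/60, 1/3 · 0 = 0; with total 1/20.
Therefore the posterior P(bag B | data) = (1/60) / (1/20) = 1/3.

0.3333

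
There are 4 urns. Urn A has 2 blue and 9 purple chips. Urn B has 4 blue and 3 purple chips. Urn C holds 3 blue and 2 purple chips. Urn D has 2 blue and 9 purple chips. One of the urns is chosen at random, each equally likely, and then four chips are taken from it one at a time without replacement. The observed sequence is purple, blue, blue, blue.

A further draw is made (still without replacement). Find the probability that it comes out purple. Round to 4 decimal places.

For each hypothesis, P(data | H) works out to: P(data | urn A) = (9/11)(2/10)(1/9)(0/8) = 0; P(data | urn B) = (3/7)(4/6)(3/5)(2/4) = 3/35; P(data | urn C) = (2/5)(3/4)(2/3)(1/2) = 1/10; P(data | urn D) = (9/11)(2/10)(1/9)(0/8) = 0.
Multiplying each by its prior: 1/4 · 0 = 0, 1/4 · 3/35 = 3/140, 1/4 · 1/10 = 1/40, 1/4 · 0 = 0; these sum to 13/280.
The posterior is then P(urn A | data) = 0, P(urn B | data) = 6/13, P(urn C | data) = 7/13, P(urn D | data) = 0.
The predictive probability is P(purple next | data) = (2/3)(6/13) + (1)(7/13) = 11/13.

0.8462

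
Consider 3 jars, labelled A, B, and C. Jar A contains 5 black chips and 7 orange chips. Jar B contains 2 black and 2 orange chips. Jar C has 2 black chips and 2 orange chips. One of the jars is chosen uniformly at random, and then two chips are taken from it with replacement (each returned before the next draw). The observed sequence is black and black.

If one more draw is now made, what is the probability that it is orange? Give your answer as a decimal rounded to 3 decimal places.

For each hypothesis, P(data | H) works out to: P(data | jar A) = (5/12)(5/12) = 25/144; P(data | jar B) = (2/4)(2/4) = 1/4; P(data | jar C) = (2/4)(2/4) = 1/4.
Weighting by the prior gives 1/3 · 25/144 = 25/432, 1/3 · 1/4 = 1/12, 1/3 · 1/4 = 1/12; summing to 97/432.
Normalising, the posterior is P(jar A | data) = 0.25773, P(jar B | data) = 0.37113, P(jar C | data) = 0.37113.
So P(orange next | data) = Σ P(orange next | H) P(H | data) = (7/12)(0.25773) + (1/2)(0.37113) + (1/2)(0.37113) = 0.52148.

0.521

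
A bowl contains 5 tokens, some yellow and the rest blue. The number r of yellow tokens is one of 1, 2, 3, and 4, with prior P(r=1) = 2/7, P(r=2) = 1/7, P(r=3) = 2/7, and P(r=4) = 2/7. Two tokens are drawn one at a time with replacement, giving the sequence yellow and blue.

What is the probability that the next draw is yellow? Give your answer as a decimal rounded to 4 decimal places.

0.5176

Compute the likelihood of the observed sequence for each case: P(data | r = 1) = (1/5)(4/5) = 4/25; P(data | r = 2) = (2/5)(3/5) = 6/25; P(data | r = 3) = (3/5)(2/5) = 6/25; P(data | r = 4) = (4/5)(1/5) = 4/25.
Multiplying each by its prior: 2/7 · 4/25 = 8/175, 1/7 · 6/25 = 6/175, 2/7 · 6/25 = 12/175, 2/7 · 4/25 = 8/175; these sum to 34/175.
Normalising, the posterior is P(r = 1 | data) = 4/17, P(r = 2 | data) = 3/17, P(r = 3 | data) = 6/17, P(r = 4 | data) = 4/17.
So P(yellow next | data) = Σ P(yellow next | H) P(H | data) = (1/5)(4/17) + (2/5)(3/17) + (3/5)(6/17) + (4/5)(4/17) = 44/85.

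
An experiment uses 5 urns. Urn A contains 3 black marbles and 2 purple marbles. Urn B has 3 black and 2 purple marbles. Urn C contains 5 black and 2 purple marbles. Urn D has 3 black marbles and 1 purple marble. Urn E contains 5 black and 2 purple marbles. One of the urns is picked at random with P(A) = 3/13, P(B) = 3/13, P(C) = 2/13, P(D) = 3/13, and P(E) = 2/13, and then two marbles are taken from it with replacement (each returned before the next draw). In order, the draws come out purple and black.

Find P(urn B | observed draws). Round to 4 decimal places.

The likelihood of the observed sequence under each hypothesis: P(data | urn A) = (2/5)(3/5) = 0.24; P(data | urn B) = (2/5)(3/5) = 0.24; P(data | urn C) = (2/7)(5/7) = 0.20408; P(data | urn D) = (1/4)(3/4) = 0.1875; P(data | urn E) = (2/7)(5/7) = 0.20408.
Multiplying each by its prior: 3/13 · 0.24 = 0.055385, 3/13 · 0.24 = 0.055385, 2/13 · 0.20408 = 0.031397, 3/13 · 0.1875 = 0.043269, 2/13 · 0.20408 = 0.031397; these sum to 0.21683.
By Bayes' rule, P(urn B | data) = (0.055385) / (0.21683) = 0.25543.

0.2554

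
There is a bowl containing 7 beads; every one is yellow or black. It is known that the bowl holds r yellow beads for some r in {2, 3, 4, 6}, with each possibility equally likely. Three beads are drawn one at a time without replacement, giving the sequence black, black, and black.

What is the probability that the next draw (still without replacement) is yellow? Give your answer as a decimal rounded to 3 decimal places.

Compute the likelihood of the observed sequence for each case: P(data | r = 2) = (5/7)(4/6)(3/5) = 2/7; P(data | r = 3) = (4/7)(3/6)(2/5) = 4/35; P(data | r = 4) = (3/7)(2/6)(1/5) = 1/35; P(data | r = 6) = (1/7)(0/6) = 0.
The prior-weighted likelihoods are 1/4 · 2/7 = 1/14, 1/4 · 4/35 = 1/35, 1/4 · 1/35 = 1/140, 1/4 · 0 = 0; with total 3/28.
Dividing through by the total gives posterior P(r = 2 | data) = 2/3, P(r = 3 | data) = 4/15, P(r = 4 | data) = 1/15, P(r = 6 | data) = 0.
So P(yellow next | data) = Σ P(yellow next | H) P(H | data) = (1/2)(2/3) + (3/4)(4/15) + (1)(1/15) = 3/5.

0.600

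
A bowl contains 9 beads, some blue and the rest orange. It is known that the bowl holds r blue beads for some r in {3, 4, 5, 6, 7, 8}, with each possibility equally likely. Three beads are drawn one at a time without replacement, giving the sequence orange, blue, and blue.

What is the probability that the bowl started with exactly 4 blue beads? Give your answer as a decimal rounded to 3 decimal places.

Compute the likelihood of the observed sequence for each case: P(data | r = 3) = (6/9)(3/8)(2/7) = 1/14; P(data | r = 4) = (5/9)(4/8)(3/7) = 5/42; P(data | r = 5) = (4/9)(5/8)(4/7) = 10/63; P(data | r = 6) = (3/9)(6/8)(5/7) = 5/28; P(data | r = 7) = (2/9)(7/8)(6/7) = 1/6; P(data | r = 8) = (1/9)(8/8)(7/7) = 1/9.
The prior-weighted likelihoods are 1/6 · 1/14 = 1/84, 1/6 · 5/42 = 5/252, 1/6 · 10/63 = 5/189, 1/6 · 5/28 = 5/168, 1/6 · 1/6 = 1/36, 1/6 · 1/9 = 1/54; summing to 29/216.
Hence P(r = 4 | data) = (5/252) / (29/216) = 30/203.

0.148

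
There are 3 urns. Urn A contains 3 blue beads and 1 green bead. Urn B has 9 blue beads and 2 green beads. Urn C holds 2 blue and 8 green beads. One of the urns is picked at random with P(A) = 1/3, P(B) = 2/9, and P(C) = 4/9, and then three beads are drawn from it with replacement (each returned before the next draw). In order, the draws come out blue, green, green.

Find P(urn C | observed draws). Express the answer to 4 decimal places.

0.7245

For each hypothesis, P(data | H) works out to: P(data | urn A) = (3/4)(1/4)(1/4) = 0.046875; P(data | urn B) = (9/11)(2/11)(2/11) = 0.027047; P(data | urn C) = (2/10)(8/10)(8/10) = 0.128.
The prior-weighted likelihoods are 1/3 · 0.046875 = 0.015625, 2/9 · 0.027047 = 0.0060105, 4/9 · 0.128 = 0.056889; summing to 0.078524.
So P(urn C | data) = (0.056889) / (0.078524) = 0.72447.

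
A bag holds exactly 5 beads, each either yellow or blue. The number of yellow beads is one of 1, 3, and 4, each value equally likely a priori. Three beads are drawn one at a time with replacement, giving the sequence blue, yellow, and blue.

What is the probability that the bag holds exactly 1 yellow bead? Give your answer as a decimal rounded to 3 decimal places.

0.500

Under each hypothesis, the probability of the observed sequence is: P(data | r = 1) = (4/5)(1/5)(4/5) = 16/125; P(data | r = 3) = (2/5)(3/5)(2/5) = 12/125; P(data | r = 4) = (1/5)(4/5)(1/5) = 4/125.
Multiplying each by its prior: 1/3 · 16/125 = 16/375, 1/3 · 12/125 = 4/125, 1/3 · 4/125 = 4/375; these sum to 32/375.
Hence P(r = 1 | data) = (16/375) / (32/375) = 1/2.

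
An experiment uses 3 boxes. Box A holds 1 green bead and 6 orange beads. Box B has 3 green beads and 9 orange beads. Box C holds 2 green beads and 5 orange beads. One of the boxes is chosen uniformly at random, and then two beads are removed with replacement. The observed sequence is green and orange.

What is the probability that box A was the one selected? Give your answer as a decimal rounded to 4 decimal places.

0.2382

Compute the likelihood of the observed sequence for each case: P(data | box A) = (1/7)(6/7) = 0.12245; P(data | box B) = (3/12)(9/12) = 0.1875; P(data | box C) = (2/7)(5/7) = 0.20408.
The prior-weighted likelihoods are 1/3 · 0.12245 = 0.040816, 1/3 · 0.1875 = 0.0625, 1/3 · 0.20408 = 0.068027; these sum to 0.17134.
So P(box A | data) = (0.040816) / (0.17134) = 0.23821.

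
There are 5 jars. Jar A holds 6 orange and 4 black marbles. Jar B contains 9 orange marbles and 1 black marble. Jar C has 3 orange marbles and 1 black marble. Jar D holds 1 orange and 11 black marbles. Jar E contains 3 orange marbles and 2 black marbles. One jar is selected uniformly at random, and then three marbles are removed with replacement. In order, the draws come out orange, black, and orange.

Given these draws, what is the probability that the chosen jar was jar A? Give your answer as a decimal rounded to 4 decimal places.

The likelihood of the observed sequence under each hypothesis: P(data | jar A) = (6/10)(4/10)(6/10) = 0.144; P(data | jar B) = (9/10)(1/10)(9/10) = 0.081; P(data | jar C) = (3/4)(1/4)(3/4) = 0.14062; P(data | jar D) = (1/12)(11/12)(1/12) = 0.0063657; P(data | jar E) = (3/5)(2/5)(3/5) = 0.144.
The prior-weighted likelihoods are 1/5 · 0.144 = 0.0288, 1/5 · 0.081 = 0.0162, 1/5 · 0.14062 = 0.028125, 1/5 · 0.0063657 = 0.0012731, 1/5 · 0.144 = 0.0288; these sum to 0.1032.
Therefore the posterior P(jar A | data) = (0.0288) / (0.1032) = 0.27907.

0.2791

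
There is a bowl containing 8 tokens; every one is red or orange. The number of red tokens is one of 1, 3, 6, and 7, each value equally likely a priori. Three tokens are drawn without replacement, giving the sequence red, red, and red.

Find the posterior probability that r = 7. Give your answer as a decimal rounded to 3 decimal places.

0.625

Compute the likelihood of the observed sequence for each case: P(data | r = 1) = (1/8)(0/7) = 0; P(data | r = 3) = (3/8)(2/7)(1/6) = 1/56; P(data | r = 6) = (6/8)(5/7)(4/6) = 5/14; P(data | r = 7) = (7/8)(6/7)(5/6) = 5/8.
The prior-weighted likelihoods are 1/4 · 0 = 0, 1/4 · 1/56 = 1/224, 1/4 · 5/14 = 5/56, 1/4 · 5/8 = 5/32; these sum to 1/4.
So P(r = 7 | data) = (5/32) / (1/4) = 5/8.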